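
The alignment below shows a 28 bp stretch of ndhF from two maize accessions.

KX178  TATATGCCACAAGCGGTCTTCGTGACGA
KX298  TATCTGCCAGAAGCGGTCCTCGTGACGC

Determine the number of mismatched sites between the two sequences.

The sequences differ at positions 4 (A/C), 10 (C/G), 19 (T/C), 28 (A/C).
That gives 4 mismatches out of 28 aligned sites, so the Hamming distance is 4.

4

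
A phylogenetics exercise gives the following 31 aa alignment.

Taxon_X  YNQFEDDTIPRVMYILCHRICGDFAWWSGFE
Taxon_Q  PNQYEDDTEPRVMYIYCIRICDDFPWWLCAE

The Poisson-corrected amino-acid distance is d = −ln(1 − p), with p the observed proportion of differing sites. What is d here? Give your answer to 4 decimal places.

The sequences differ at positions 1 (Y/P), 4 (F/Y), 9 (I/E), 16 (L/Y), 18 (H/I), 22 (G/D), 25 (A/P), 28 (S/L), 29 (G/C), 30 (F/A).
p = 10/31 = 0.322581.
d = −ln(1 − 0.322581) = −ln(0.677419) = 0.3895.

0.3895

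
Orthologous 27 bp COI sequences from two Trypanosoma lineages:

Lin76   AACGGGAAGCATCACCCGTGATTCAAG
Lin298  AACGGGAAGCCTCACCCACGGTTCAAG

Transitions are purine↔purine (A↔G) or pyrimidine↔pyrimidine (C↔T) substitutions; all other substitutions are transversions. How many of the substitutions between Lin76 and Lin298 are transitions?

Differing sites — 11:A/C (Tv); 18:G/A (Ti); 19:T/C (Ti); 21:A/G (Ti).
Of the 4 differences, 3 transitions and 1 transversion, so the answer is 3.

3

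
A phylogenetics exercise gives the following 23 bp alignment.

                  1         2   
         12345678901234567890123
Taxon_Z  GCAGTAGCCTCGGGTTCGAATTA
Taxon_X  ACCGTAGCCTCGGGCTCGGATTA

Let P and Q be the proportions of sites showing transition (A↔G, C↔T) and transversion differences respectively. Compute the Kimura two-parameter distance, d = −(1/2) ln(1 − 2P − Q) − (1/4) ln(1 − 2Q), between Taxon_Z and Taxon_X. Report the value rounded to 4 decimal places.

0.2042

The sequences differ at positions 1 (G/A, transition), 3 (A/C, transversion), 15 (T/C, transition), 19 (A/G, transition).
Of the 4 differences, 3 transitions and 1 transversion over 23 sites: P = 3/23 = 0.130435, Q = 1/23 = 0.043478.
d = −0.5·ln(0.695652) − 0.25·ln(0.913044) = −0.5·(-0.362906) − 0.25·(-0.090971) = 0.2042.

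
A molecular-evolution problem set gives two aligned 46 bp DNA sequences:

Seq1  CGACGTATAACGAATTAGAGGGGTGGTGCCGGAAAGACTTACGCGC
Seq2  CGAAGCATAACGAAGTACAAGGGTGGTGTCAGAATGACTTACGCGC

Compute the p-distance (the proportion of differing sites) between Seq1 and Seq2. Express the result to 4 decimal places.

Differing sites — 4:C/A; 6:T/C; 15:T/G; 18:G/C; 20:G/A; 29:C/T; 31:G/A; 35:A/T.
There are 8 differences over 46 sites, so p = 8/46 = 0.1739.

0.1739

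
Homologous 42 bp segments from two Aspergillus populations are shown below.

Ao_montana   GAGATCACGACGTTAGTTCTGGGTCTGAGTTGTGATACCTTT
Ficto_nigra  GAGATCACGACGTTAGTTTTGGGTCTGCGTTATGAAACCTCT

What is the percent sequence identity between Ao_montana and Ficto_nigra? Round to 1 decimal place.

The sequences differ at positions 19 (C/T), 28 (A/C), 32 (G/A), 36 (T/A), 41 (T/C).
37 of the 42 sites match, so the percent identity is 37/42 × 100 = 88.1%.

88.1%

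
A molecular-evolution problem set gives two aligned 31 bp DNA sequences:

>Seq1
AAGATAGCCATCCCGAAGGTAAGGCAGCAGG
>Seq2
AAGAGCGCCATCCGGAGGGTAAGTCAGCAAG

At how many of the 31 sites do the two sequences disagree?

6

Differing sites — 5:T/G; 6:A/C; 14:C/G; 17:A/G; 24:G/T; 30:G/A.
That gives 6 mismatches out of 31 aligned sites, so the Hamming distance is 6.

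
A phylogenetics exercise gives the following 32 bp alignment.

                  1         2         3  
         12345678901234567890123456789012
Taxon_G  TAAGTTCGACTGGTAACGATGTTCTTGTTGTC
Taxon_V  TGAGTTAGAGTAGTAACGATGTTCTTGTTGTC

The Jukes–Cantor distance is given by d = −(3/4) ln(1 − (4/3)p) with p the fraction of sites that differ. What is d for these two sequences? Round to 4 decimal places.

The sequences differ at positions 2 (A/G), 7 (C/A), 10 (C/G), 12 (G/A).
p = 4/32 = 0.125000.
d = −0.75 · ln(1 − (4/3)·0.125000) = −0.75 · ln(0.833333) = −0.75 · (-0.182322) = 0.1367.

0.1367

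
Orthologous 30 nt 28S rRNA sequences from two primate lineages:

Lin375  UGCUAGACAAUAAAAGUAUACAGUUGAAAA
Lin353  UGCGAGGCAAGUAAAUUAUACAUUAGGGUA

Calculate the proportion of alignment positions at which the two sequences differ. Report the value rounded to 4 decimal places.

0.3333

The sequences differ at positions 4 (U/G), 7 (A/G), 11 (U/G), 12 (A/U), 16 (G/U), 23 (G/U), 25 (U/A), 27 (A/G), 28 (A/G), 29 (A/U).
There are 10 differences over 30 sites, so p = 10/30 = 0.3333.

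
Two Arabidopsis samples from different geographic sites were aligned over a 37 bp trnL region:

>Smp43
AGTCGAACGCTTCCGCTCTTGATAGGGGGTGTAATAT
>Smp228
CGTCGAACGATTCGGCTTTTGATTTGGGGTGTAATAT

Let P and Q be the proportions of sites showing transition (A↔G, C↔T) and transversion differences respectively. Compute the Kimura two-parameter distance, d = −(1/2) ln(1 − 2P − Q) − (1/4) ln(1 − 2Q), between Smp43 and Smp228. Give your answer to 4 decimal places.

0.1836

The sequences differ at positions 1 (A/C, transversion), 10 (C/A, transversion), 14 (C/G, transversion), 18 (C/T, transition), 24 (A/T, transversion), 25 (G/T, transversion).
Of the 6 differences, 1 transition and 5 transversions over 37 sites: P = 1/37 = 0.027027, Q = 5/37 = 0.135135.
d = −0.5·ln(0.810811) − 0.25·ln(0.729730) = −0.5·(-0.209720) − 0.25·(-0.315081) = 0.1836.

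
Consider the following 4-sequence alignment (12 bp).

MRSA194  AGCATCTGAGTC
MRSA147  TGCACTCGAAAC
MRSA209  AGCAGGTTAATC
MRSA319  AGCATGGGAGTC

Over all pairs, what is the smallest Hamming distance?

Pairwise Hamming distances:
  MRSA194 vs MRSA147: 6
  MRSA194 vs MRSA209: 4
  MRSA194 vs MRSA319: 2
  MRSA147 vs MRSA209: 6
  MRSA147 vs MRSA319: 6
  MRSA209 vs MRSA319: 4
The smallest is 2, between MRSA194 and MRSA319.

2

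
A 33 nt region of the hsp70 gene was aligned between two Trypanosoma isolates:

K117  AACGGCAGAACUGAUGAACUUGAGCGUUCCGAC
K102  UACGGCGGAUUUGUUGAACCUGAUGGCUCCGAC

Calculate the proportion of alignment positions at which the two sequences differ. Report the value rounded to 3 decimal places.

0.273

Mismatches occur at site 1 (A↔U), site 7 (A↔G), site 10 (A↔U), site 11 (C↔U), site 14 (A↔U), site 20 (U↔C), site 24 (G↔U), site 25 (C↔G), site 27 (U↔C).
There are 9 differences over 33 sites, so p = 9/33 = 0.273.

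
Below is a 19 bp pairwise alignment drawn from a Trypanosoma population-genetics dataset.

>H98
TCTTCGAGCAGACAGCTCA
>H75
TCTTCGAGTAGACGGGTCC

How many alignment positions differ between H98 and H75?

Mismatches occur at site 9 (C/T), site 14 (A/G), site 16 (C/G), site 19 (A/C).
That gives 4 mismatches out of 19 aligned sites, so the Hamming distance is 4.

4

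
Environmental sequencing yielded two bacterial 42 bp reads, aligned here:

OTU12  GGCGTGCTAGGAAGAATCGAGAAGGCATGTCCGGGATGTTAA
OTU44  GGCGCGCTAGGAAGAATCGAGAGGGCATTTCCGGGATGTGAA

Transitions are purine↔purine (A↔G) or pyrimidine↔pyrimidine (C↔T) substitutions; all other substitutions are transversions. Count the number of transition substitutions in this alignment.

2

Mismatches occur at site 5 (T↔C, transition), site 23 (A↔G, transition), site 29 (G↔T, transversion), site 40 (T↔G, transversion).
Of the 4 differences, 2 transitions and 2 transversions, so the answer is 2.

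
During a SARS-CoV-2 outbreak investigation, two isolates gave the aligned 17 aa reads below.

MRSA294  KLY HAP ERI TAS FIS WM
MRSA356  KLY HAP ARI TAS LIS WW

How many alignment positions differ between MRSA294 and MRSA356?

3

Differing sites — 7:E/A; 13:F/L; 17:M/W.
That gives 3 mismatches out of 17 aligned sites, so the Hamming distance is 3.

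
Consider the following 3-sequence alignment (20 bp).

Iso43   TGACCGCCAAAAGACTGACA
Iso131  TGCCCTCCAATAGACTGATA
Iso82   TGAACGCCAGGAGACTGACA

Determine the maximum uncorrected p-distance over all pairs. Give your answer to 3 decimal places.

0.300

Pairwise Hamming distances:
  Iso43 vs Iso131: 4
  Iso43 vs Iso82: 3
  Iso131 vs Iso82: 6
The largest is 6 mismatches, between Iso131 and Iso82; p = 6/20 = 0.300.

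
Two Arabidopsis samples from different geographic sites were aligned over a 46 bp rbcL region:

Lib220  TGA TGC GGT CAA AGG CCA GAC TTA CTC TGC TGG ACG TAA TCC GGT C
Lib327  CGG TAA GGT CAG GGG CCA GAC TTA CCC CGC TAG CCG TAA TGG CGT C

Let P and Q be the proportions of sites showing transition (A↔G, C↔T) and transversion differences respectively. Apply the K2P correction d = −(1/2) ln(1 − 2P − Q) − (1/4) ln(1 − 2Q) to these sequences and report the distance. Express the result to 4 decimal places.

0.3662

Mismatches occur at site 1 (T→C, transition), site 3 (A→G, transition), site 5 (G→A, transition), site 6 (C→A, transversion), site 12 (A→G, transition), site 13 (A→G, transition), site 26 (T→C, transition), site 28 (T→C, transition), site 32 (G→A, transition), site 34 (A→C, transversion), site 41 (C→G, transversion), site 42 (C→G, transversion), site 43 (G→C, transversion).
Of the 13 differences, 8 transitions and 5 transversions over 46 sites: P = 8/46 = 0.173913, Q = 5/46 = 0.108696.
d = −0.5·ln(0.543478) − 0.25·ln(0.782608) = −0.5·(-0.609766) − 0.25·(-0.245123) = 0.3662.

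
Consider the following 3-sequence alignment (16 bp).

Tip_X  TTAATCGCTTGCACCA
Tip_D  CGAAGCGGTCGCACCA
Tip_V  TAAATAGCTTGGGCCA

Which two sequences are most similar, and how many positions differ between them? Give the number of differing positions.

4

Pairwise Hamming distances:
  Tip_X vs Tip_D: 5
  Tip_X vs Tip_V: 4
  Tip_D vs Tip_V: 8
The smallest is 4, between Tip_X and Tip_V.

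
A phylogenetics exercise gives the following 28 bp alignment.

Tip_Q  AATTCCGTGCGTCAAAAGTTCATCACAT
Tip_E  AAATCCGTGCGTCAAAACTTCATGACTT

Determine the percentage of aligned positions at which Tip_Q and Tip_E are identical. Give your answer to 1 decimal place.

85.7%

Mismatches occur at site 3 (T→A), site 18 (G→C), site 24 (C→G), site 27 (A→T).
24 of the 28 sites match, so the percent identity is 24/28 × 100 = 85.7%.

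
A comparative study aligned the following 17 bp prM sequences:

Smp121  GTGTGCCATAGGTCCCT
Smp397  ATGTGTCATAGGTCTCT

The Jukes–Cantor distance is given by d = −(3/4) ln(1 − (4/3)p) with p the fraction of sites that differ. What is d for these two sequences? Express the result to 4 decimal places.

0.2012

Differing sites — 1:G/A; 6:C/T; 15:C/T.
p = 3/17 = 0.176471.
d = −0.75 · ln(1 − (4/3)·0.176471) = −0.75 · ln(0.764705) = −0.75 · (-0.268265) = 0.2012.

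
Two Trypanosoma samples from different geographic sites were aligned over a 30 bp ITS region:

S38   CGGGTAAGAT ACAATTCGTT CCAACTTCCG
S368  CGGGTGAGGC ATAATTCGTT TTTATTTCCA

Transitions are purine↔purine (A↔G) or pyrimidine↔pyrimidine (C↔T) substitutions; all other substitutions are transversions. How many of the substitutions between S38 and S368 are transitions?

Differing sites — 6:A/G (Ti); 9:A/G (Ti); 10:T/C (Ti); 12:C/T (Ti); 21:C/T (Ti); 22:C/T (Ti); 23:A/T (Tv); 25:C/T (Ti); 30:G/A (Ti).
Of the 9 differences, 8 transitions and 1 transversion, so the answer is 8.

8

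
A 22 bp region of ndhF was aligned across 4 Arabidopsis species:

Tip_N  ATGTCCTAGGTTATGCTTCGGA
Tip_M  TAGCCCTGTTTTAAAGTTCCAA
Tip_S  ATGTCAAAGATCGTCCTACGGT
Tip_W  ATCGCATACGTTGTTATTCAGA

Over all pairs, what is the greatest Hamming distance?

Pairwise Hamming distances:
  Tip_N vs Tip_M: 11
  Tip_N vs Tip_S: 8
  Tip_N vs Tip_W: 8
  Tip_M vs Tip_S: 17
  Tip_M vs Tip_W: 14
  Tip_S vs Tip_W: 11
The largest is 17, between Tip_M and Tip_S.

17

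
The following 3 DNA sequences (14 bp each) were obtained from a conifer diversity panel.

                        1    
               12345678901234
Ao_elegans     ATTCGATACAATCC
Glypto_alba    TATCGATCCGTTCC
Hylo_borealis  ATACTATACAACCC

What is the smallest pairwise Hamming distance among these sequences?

3

Pairwise Hamming distances:
  Ao_elegans vs Glypto_alba: 5
  Ao_elegans vs Hylo_borealis: 3
  Glypto_alba vs Hylo_borealis: 8
The smallest is 3, between Ao_elegans and Hylo_borealis.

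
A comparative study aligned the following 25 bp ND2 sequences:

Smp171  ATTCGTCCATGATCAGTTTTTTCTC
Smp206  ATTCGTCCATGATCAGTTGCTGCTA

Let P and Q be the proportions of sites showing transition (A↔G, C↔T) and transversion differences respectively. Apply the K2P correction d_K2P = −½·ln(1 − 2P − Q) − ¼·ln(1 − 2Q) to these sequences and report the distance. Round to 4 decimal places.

0.1802

The sequences differ at positions 19 (T/G, transversion), 20 (T/C, transition), 22 (T/G, transversion), 25 (C/A, transversion).
Of the 4 differences, 1 transition and 3 transversions over 25 sites: P = 1/25 = 0.040000, Q = 3/25 = 0.120000.
d = −0.5·ln(0.800000) − 0.25·ln(0.760000) = −0.5·(-0.223144) − 0.25·(-0.274437) = 0.1802.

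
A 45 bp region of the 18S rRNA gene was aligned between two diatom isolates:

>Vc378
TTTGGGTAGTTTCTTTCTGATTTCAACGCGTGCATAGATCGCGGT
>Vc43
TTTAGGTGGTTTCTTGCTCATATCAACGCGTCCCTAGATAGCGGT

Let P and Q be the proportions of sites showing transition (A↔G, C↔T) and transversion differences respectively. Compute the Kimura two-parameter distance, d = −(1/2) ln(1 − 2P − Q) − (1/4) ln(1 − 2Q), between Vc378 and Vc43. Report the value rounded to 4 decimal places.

0.2032

Mismatches occur at site 4 (G→A, transition), site 8 (A→G, transition), site 16 (T→G, transversion), site 19 (G→C, transversion), site 22 (T→A, transversion), site 32 (G→C, transversion), site 34 (A→C, transversion), site 40 (C→A, transversion).
Of the 8 differences, 2 transitions and 6 transversions over 45 sites: P = 2/45 = 0.044444, Q = 6/45 = 0.133333.
d = −0.5·ln(0.777779) − 0.25·ln(0.733334) = −0.5·(-0.251313) − 0.25·(-0.310154) = 0.2032.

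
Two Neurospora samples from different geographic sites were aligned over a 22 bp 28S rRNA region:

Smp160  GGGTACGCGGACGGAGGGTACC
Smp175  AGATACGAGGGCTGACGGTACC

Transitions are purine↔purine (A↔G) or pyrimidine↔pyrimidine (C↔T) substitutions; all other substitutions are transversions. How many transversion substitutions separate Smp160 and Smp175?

3

Differing sites — 1:G/A (Ti); 3:G/A (Ti); 8:C/A (Tv); 11:A/G (Ti); 13:G/T (Tv); 16:G/C (Tv).
Of the 6 differences, 3 transitions and 3 transversions, so the answer is 3.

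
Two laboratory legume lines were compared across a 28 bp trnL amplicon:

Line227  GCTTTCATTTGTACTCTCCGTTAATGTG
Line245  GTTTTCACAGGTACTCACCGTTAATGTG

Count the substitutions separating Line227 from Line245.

Mismatches occur at site 2 (C↔T), site 8 (T↔C), site 9 (T↔A), site 10 (T↔G), site 17 (T↔A).
That gives 5 mismatches out of 28 aligned sites, so the Hamming distance is 5.

5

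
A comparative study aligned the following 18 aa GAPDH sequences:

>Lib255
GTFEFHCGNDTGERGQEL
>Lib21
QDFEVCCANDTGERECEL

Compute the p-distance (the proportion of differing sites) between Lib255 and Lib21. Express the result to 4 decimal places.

The sequences differ at positions 1 (G/Q), 2 (T/D), 5 (F/V), 6 (H/C), 8 (G/A), 15 (G/E), 16 (Q/C).
There are 7 differences over 18 sites, so p = 7/18 = 0.3889.

0.3889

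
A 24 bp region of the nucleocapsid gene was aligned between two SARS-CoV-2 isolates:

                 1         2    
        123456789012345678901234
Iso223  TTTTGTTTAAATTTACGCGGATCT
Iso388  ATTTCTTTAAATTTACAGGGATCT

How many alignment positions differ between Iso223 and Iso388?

Mismatches occur at site 1 (T→A), site 5 (G→C), site 17 (G→A), site 18 (C→G).
That gives 4 mismatches out of 24 aligned sites, so the Hamming distance is 4.

4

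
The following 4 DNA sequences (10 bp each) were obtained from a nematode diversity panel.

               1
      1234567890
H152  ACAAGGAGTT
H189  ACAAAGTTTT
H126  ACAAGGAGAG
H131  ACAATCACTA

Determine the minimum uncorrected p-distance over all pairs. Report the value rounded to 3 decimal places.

Pairwise Hamming distances:
  H152 vs H189: 3
  H152 vs H126: 2
  H152 vs H131: 4
  H189 vs H126: 5
  H189 vs H131: 5
  H126 vs H131: 5
The smallest is 2 mismatches, between H152 and H126; p = 2/10 = 0.200.

0.200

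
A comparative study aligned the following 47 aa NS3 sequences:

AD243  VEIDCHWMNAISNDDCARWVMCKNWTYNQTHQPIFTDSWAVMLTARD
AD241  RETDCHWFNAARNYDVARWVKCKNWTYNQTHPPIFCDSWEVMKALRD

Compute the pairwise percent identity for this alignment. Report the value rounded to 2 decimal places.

Differing sites — 1:V/R; 3:I/T; 8:M/F; 11:I/A; 12:S/R; 14:D/Y; 16:C/V; 21:M/K; 32:Q/P; 36:T/C; 40:A/E; 43:L/K; 44:T/A; 45:A/L.
33 of the 47 sites match, so the percent identity is 33/47 × 100 = 70.21%.

70.21%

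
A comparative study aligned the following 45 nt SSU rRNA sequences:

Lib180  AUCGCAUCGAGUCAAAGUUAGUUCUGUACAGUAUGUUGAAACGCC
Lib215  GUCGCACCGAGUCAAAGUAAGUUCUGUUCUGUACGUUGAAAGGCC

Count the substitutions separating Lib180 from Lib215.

Differing sites — 1:A/G; 7:U/C; 19:U/A; 28:A/U; 30:A/U; 34:U/C; 42:C/G.
That gives 7 mismatches out of 45 aligned sites, so the Hamming distance is 7.

7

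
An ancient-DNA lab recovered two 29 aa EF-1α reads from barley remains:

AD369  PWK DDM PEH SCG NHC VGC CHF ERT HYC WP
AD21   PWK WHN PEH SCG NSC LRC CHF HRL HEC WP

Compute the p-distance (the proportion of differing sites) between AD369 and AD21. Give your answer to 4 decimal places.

0.3103

Mismatches occur at site 4 (D→W), site 5 (D→H), site 6 (M→N), site 14 (H→S), site 16 (V→L), site 17 (G→R), site 22 (E→H), site 24 (T→L), site 26 (Y→E).
There are 9 differences over 29 sites, so p = 9/29 = 0.3103.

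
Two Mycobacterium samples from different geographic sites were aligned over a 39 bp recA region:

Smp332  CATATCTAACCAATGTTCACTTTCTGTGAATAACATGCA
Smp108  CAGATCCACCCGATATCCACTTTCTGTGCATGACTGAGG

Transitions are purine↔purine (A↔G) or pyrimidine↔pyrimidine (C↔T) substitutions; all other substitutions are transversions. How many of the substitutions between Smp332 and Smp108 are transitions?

Mismatches occur at site 3 (T→G, transversion), site 7 (T→C, transition), site 9 (A→C, transversion), site 12 (A→G, transition), site 15 (G→A, transition), site 17 (T→C, transition), site 29 (A→C, transversion), site 32 (A→G, transition), site 35 (A→T, transversion), site 36 (T→G, transversion), site 37 (G→A, transition), site 38 (C→G, transversion), site 39 (A→G, transition).
Of the 13 differences, 7 transitions and 6 transversions, so the answer is 7.

7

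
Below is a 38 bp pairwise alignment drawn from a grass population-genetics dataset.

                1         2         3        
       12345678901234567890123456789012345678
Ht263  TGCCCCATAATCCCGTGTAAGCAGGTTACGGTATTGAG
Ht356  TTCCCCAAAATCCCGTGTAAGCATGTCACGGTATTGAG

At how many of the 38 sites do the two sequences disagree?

4

Mismatches occur at site 2 (G/T), site 8 (T/A), site 24 (G/T), site 27 (T/C).
That gives 4 mismatches out of 38 aligned sites, so the Hamming distance is 4.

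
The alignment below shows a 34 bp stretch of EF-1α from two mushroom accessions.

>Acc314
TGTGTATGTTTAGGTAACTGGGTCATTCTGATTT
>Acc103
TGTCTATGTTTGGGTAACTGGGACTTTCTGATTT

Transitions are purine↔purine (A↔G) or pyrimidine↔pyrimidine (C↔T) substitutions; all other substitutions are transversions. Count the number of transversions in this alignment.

Mismatches occur at site 4 (G→C, transversion), site 12 (A→G, transition), site 23 (T→A, transversion), site 25 (A→T, transversion).
Of the 4 differences, 1 transition and 3 transversions, so the answer is 3.

3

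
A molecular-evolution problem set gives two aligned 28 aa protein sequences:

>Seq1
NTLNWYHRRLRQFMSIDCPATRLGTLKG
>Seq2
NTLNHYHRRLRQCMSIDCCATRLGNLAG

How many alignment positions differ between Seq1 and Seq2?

Mismatches occur at site 5 (W→H), site 13 (F→C), site 19 (P→C), site 25 (T→N), site 27 (K→A).
That gives 5 mismatches out of 28 aligned sites, so the Hamming distance is 5.

5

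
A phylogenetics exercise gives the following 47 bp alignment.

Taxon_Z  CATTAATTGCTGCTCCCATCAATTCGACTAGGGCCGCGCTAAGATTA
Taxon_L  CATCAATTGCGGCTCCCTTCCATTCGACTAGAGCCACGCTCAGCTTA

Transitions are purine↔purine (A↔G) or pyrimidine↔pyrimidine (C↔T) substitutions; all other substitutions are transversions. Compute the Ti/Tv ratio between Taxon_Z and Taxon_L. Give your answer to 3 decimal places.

Mismatches occur at site 4 (T↔C, transition), site 11 (T↔G, transversion), site 18 (A↔T, transversion), site 21 (A↔C, transversion), site 32 (G↔A, transition), site 36 (G↔A, transition), site 41 (A↔C, transversion), site 44 (A↔C, transversion).
Of the 8 differences, 3 transitions and 5 transversions, so Ti/Tv = 3/5 = 0.600.

0.600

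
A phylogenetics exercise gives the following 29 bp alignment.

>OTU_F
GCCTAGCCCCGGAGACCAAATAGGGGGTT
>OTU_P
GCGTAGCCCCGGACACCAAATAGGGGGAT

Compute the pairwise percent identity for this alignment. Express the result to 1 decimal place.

89.7%

The sequences differ at positions 3 (C/G), 14 (G/C), 28 (T/A).
26 of the 29 sites match, so the percent identity is 26/29 × 100 = 89.7%.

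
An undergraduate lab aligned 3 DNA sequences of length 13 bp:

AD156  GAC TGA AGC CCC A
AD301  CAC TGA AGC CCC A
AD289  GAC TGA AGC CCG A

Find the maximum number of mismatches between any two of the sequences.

Pairwise Hamming distances:
  AD156 vs AD301: 1
  AD156 vs AD289: 1
  AD301 vs AD289: 2
The largest is 2, between AD301 and AD289.

2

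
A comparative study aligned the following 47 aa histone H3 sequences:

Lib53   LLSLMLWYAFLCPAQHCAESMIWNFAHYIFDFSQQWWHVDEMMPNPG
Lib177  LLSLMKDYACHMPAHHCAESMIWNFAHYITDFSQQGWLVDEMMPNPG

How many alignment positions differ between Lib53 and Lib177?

Mismatches occur at site 6 (L/K), site 7 (W/D), site 10 (F/C), site 11 (L/H), site 12 (C/M), site 15 (Q/H), site 30 (F/T), site 36 (W/G), site 38 (H/L).
That gives 9 mismatches out of 47 aligned sites, so the Hamming distance is 9.

9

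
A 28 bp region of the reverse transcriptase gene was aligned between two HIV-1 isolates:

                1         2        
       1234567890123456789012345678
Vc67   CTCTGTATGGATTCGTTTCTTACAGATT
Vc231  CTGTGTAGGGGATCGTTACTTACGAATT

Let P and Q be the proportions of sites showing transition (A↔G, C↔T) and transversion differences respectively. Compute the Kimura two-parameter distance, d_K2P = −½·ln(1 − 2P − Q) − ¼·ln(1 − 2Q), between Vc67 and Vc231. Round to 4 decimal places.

0.3050

Differing sites — 3:C/G (Tv); 8:T/G (Tv); 11:A/G (Ti); 12:T/A (Tv); 18:T/A (Tv); 24:A/G (Ti); 25:G/A (Ti).
Of the 7 differences, 3 transitions and 4 transversions over 28 sites: P = 3/28 = 0.107143, Q = 4/28 = 0.142857.
d = −0.5·ln(0.642857) − 0.25·ln(0.714286) = −0.5·(-0.441833) − 0.25·(-0.336472) = 0.3050.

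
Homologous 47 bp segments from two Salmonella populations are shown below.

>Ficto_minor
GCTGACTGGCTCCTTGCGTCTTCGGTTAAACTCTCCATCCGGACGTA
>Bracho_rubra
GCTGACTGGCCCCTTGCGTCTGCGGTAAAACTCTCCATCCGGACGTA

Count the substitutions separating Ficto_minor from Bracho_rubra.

Mismatches occur at site 11 (T/C), site 22 (T/G), site 27 (T/A).
That gives 3 mismatches out of 47 aligned sites, so the Hamming distance is 3.

3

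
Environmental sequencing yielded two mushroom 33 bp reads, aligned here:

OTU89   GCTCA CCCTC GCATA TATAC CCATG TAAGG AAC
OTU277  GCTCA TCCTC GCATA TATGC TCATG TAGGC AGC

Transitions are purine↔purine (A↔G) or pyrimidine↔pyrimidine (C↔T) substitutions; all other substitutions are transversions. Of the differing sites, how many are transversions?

1

Mismatches occur at site 6 (C→T, transition), site 19 (A→G, transition), site 21 (C→T, transition), site 28 (A→G, transition), site 30 (G→C, transversion), site 32 (A→G, transition).
Of the 6 differences, 5 transitions and 1 transversion, so the answer is 1.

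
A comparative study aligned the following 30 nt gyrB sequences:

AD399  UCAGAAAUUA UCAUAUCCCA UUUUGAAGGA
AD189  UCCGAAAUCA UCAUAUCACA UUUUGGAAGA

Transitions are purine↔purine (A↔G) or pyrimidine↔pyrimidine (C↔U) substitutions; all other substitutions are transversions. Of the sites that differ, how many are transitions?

3

The sequences differ at positions 3 (A/C, transversion), 9 (U/C, transition), 18 (C/A, transversion), 26 (A/G, transition), 28 (G/A, transition).
Of the 5 differences, 3 transitions and 2 transversions, so the answer is 3.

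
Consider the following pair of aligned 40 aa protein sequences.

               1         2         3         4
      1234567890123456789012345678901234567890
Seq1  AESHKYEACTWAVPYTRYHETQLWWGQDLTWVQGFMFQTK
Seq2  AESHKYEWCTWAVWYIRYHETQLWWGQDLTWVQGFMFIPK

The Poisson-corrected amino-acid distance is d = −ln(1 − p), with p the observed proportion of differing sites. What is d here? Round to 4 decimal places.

0.1335

The sequences differ at positions 8 (A/W), 14 (P/W), 16 (T/I), 38 (Q/I), 39 (T/P).
p = 5/40 = 0.125000.
d = −ln(1 − 0.125000) = −ln(0.875000) = 0.1335.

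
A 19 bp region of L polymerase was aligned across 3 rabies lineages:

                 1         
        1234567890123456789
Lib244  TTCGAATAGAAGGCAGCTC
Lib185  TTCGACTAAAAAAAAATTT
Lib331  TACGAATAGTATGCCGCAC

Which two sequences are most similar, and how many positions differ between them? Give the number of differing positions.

5

Pairwise Hamming distances:
  Lib244 vs Lib185: 8
  Lib244 vs Lib331: 5
  Lib185 vs Lib331: 12
The smallest is 5, between Lib244 and Lib331.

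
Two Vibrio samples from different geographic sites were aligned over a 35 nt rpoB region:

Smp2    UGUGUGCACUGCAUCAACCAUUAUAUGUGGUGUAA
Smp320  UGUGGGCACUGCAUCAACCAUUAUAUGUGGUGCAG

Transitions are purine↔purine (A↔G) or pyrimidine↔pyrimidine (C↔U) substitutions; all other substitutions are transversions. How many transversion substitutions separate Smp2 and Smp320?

1

Differing sites — 5:U/G (Tv); 33:U/C (Ti); 35:A/G (Ti).
Of the 3 differences, 2 transitions and 1 transversion, so the answer is 1.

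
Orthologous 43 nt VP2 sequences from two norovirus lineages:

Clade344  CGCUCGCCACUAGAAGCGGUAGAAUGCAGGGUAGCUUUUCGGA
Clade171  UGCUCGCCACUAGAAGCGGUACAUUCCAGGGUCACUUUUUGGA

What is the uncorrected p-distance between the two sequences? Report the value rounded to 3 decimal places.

0.163

Differing sites — 1:C/U; 22:G/C; 24:A/U; 26:G/C; 33:A/C; 34:G/A; 40:C/U.
There are 7 differences over 43 sites, so p = 7/43 = 0.163.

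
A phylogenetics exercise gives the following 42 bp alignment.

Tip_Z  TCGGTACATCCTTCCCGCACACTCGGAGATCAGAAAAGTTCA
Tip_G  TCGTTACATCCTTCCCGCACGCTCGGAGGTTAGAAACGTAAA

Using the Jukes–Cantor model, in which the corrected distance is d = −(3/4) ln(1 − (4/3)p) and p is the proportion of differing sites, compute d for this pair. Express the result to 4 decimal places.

Differing sites — 4:G/T; 21:A/G; 29:A/G; 31:C/T; 37:A/C; 40:T/A; 41:C/A.
p = 7/42 = 0.166667.
d = −0.75 · ln(1 − (4/3)·0.166667) = −0.75 · ln(0.777777) = −0.75 · (-0.251315) = 0.1885.

0.1885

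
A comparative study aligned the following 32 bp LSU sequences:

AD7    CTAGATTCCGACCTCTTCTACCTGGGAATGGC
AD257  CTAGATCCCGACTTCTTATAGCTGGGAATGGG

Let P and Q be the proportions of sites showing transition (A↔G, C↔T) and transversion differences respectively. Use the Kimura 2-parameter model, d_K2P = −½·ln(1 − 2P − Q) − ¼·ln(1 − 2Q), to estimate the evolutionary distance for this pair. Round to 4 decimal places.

0.1753

The sequences differ at positions 7 (T/C, transition), 13 (C/T, transition), 18 (C/A, transversion), 21 (C/G, transversion), 32 (C/G, transversion).
Of the 5 differences, 2 transitions and 3 transversions over 32 sites: P = 2/32 = 0.062500, Q = 3/32 = 0.093750.
d = −0.5·ln(0.781250) − 0.25·ln(0.812500) = −0.5·(-0.246860) − 0.25·(-0.207639) = 0.1753.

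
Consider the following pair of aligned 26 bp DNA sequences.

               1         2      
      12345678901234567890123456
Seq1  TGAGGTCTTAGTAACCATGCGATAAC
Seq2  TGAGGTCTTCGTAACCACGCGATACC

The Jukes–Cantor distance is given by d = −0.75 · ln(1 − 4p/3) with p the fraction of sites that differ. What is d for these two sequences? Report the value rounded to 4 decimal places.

The sequences differ at positions 10 (A/C), 18 (T/C), 25 (A/C).
p = 3/26 = 0.115385.
d = −0.75 · ln(1 − (4/3)·0.115385) = −0.75 · ln(0.846153) = −0.75 · (-0.167055) = 0.1253.

0.1253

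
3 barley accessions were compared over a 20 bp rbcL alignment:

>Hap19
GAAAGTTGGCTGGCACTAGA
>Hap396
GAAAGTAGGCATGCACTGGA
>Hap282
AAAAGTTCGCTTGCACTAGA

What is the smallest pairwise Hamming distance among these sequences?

Pairwise Hamming distances:
  Hap19 vs Hap396: 4
  Hap19 vs Hap282: 3
  Hap396 vs Hap282: 5
The smallest is 3, between Hap19 and Hap282.

3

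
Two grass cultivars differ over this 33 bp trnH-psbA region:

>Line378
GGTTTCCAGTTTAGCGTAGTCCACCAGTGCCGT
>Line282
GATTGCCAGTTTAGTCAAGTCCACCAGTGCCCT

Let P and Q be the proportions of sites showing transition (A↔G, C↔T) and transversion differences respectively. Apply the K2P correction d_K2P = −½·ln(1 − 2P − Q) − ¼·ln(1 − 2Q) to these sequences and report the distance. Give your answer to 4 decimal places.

Mismatches occur at site 2 (G/A, transition), site 5 (T/G, transversion), site 15 (C/T, transition), site 16 (G/C, transversion), site 17 (T/A, transversion), site 32 (G/C, transversion).
Of the 6 differences, 2 transitions and 4 transversions over 33 sites: P = 2/33 = 0.060606, Q = 4/33 = 0.121212.
d = −0.5·ln(0.757576) − 0.25·ln(0.757576) = −0.5·(-0.277631) − 0.25·(-0.277631) = 0.2082.

0.2082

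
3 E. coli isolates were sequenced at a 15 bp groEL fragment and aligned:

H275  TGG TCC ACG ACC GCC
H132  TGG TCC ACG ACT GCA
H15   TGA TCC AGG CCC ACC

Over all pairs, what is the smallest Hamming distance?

2

Pairwise Hamming distances:
  H275 vs H132: 2
  H275 vs H15: 4
  H132 vs H15: 6
The smallest is 2, between H275 and H132.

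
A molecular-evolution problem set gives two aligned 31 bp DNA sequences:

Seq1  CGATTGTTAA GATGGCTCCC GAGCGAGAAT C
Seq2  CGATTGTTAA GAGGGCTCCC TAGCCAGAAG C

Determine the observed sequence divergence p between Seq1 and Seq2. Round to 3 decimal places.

0.129

The sequences differ at positions 13 (T/G), 21 (G/T), 25 (G/C), 30 (T/G).
There are 4 differences over 31 sites, so p = 4/31 = 0.129.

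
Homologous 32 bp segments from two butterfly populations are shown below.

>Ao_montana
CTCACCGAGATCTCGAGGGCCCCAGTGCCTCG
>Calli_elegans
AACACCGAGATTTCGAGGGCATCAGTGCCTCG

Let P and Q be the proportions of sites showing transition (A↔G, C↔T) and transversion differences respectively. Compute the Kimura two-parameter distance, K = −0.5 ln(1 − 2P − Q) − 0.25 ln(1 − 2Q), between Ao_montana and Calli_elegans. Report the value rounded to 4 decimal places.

Mismatches occur at site 1 (C→A, transversion), site 2 (T→A, transversion), site 12 (C→T, transition), site 21 (C→A, transversion), site 22 (C→T, transition).
Of the 5 differences, 2 transitions and 3 transversions over 32 sites: P = 2/32 = 0.062500, Q = 3/32 = 0.093750.
d = −0.5·ln(0.781250) − 0.25·ln(0.812500) = −0.5·(-0.246860) − 0.25·(-0.207639) = 0.1753.

0.1753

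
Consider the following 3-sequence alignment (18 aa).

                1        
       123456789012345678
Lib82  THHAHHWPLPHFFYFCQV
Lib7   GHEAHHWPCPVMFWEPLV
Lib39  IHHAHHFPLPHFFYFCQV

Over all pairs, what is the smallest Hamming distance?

2

Pairwise Hamming distances:
  Lib82 vs Lib7: 9
  Lib82 vs Lib39: 2
  Lib7 vs Lib39: 10
The smallest is 2, between Lib82 and Lib39.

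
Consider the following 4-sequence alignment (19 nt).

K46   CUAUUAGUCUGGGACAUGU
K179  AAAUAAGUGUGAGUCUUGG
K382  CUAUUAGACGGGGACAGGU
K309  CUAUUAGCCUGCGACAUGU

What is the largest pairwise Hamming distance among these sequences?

11

Pairwise Hamming distances:
  K46 vs K179: 8
  K46 vs K382: 3
  K46 vs K309: 2
  K179 vs K382: 11
  K179 vs K309: 9
  K382 vs K309: 4
The largest is 11, between K179 and K382.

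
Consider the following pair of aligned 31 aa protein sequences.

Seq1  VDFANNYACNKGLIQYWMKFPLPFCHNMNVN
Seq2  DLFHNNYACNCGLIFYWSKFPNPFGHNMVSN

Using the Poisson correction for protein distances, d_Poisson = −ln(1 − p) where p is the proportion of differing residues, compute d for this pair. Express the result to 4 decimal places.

Differing sites — 1:V/D; 2:D/L; 4:A/H; 11:K/C; 15:Q/F; 18:M/S; 22:L/N; 25:C/G; 29:N/V; 30:V/S.
p = 10/31 = 0.322581.
d = −ln(1 − 0.322581) = −ln(0.677419) = 0.3895.

0.3895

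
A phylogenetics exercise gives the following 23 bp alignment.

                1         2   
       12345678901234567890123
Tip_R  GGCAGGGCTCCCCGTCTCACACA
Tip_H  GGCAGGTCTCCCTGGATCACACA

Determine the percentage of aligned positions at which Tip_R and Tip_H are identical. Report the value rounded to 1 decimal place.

Mismatches occur at site 7 (G/T), site 13 (C/T), site 15 (T/G), site 16 (C/A).
19 of the 23 sites match, so the percent identity is 19/23 × 100 = 82.6%.

82.6%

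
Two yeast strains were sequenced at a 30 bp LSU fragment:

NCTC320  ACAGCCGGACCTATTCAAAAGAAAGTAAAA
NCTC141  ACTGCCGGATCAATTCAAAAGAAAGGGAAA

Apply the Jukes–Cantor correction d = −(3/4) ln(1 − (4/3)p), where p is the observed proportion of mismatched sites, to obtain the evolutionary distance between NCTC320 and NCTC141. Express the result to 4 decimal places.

0.1885

The sequences differ at positions 3 (A/T), 10 (C/T), 12 (T/A), 26 (T/G), 27 (A/G).
p = 5/30 = 0.166667.
d = −0.75 · ln(1 − (4/3)·0.166667) = −0.75 · ln(0.777777) = −0.75 · (-0.251315) = 0.1885.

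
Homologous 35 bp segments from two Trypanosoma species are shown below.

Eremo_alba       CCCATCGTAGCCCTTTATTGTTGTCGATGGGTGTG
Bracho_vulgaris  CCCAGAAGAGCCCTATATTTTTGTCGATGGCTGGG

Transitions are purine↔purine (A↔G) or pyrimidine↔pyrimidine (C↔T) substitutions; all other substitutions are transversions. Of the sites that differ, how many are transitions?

Differing sites — 5:T/G (Tv); 6:C/A (Tv); 7:G/A (Ti); 8:T/G (Tv); 15:T/A (Tv); 20:G/T (Tv); 31:G/C (Tv); 34:T/G (Tv).
Of the 8 differences, 1 transition and 7 transversions, so the answer is 1.

1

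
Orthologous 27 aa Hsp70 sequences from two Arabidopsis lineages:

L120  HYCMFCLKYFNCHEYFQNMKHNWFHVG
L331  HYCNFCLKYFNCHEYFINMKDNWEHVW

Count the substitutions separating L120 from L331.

5

The sequences differ at positions 4 (M/N), 17 (Q/I), 21 (H/D), 24 (F/E), 27 (G/W).
That gives 5 mismatches out of 27 aligned sites, so the Hamming distance is 5.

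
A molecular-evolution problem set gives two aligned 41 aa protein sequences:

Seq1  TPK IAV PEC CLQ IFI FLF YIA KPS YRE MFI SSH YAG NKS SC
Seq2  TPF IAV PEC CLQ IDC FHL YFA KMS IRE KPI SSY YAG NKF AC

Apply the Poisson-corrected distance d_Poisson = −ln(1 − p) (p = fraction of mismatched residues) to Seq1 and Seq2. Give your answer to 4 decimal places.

Mismatches occur at site 3 (K/F), site 14 (F/D), site 15 (I/C), site 17 (L/H), site 18 (F/L), site 20 (I/F), site 23 (P/M), site 25 (Y/I), site 28 (M/K), site 29 (F/P), site 33 (H/Y), site 39 (S/F), site 40 (S/A).
p = 13/41 = 0.317073.
d = −ln(1 − 0.317073) = −ln(0.682927) = 0.3814.

0.3814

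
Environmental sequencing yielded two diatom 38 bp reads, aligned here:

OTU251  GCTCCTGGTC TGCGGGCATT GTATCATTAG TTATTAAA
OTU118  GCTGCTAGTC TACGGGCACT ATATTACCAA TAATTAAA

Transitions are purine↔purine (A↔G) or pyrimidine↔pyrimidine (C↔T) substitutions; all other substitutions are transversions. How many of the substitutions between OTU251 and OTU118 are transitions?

The sequences differ at positions 4 (C/G, transversion), 7 (G/A, transition), 12 (G/A, transition), 19 (T/C, transition), 21 (G/A, transition), 25 (C/T, transition), 27 (T/C, transition), 28 (T/C, transition), 30 (G/A, transition), 32 (T/A, transversion).
Of the 10 differences, 8 transitions and 2 transversions, so the answer is 8.

8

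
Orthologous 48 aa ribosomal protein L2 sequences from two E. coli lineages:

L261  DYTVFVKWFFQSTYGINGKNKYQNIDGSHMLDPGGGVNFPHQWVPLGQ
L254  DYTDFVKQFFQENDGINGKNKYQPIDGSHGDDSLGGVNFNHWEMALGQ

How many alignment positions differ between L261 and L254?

15

The sequences differ at positions 4 (V/D), 8 (W/Q), 12 (S/E), 13 (T/N), 14 (Y/D), 24 (N/P), 30 (M/G), 31 (L/D), 33 (P/S), 34 (G/L), 40 (P/N), 42 (Q/W), 43 (W/E), 44 (V/M), 45 (P/A).
That gives 15 mismatches out of 48 aligned sites, so the Hamming distance is 15.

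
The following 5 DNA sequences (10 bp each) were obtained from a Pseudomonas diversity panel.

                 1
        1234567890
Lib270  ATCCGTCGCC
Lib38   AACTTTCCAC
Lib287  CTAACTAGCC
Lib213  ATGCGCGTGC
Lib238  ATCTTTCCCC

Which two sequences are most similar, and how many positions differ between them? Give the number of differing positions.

2

Pairwise Hamming distances:
  Lib270 vs Lib38: 5
  Lib270 vs Lib287: 5
  Lib270 vs Lib213: 5
  Lib270 vs Lib238: 3
  Lib38 vs Lib287: 8
  Lib38 vs Lib213: 8
  Lib38 vs Lib238: 2
  Lib287 vs Lib213: 8
  Lib287 vs Lib238: 6
  Lib213 vs Lib238: 7
The smallest is 2, between Lib38 and Lib238.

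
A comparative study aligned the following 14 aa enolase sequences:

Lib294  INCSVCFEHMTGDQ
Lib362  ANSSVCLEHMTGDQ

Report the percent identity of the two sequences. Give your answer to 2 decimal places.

The sequences differ at positions 1 (I/A), 3 (C/S), 7 (F/L).
11 of the 14 sites match, so the percent identity is 11/14 × 100 = 78.57%.

78.57%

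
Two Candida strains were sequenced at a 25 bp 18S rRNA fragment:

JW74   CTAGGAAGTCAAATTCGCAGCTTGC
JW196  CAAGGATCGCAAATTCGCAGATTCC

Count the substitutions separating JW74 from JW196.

Differing sites — 2:T/A; 7:A/T; 8:G/C; 9:T/G; 21:C/A; 24:G/C.
That gives 6 mismatches out of 25 aligned sites, so the Hamming distance is 6.

6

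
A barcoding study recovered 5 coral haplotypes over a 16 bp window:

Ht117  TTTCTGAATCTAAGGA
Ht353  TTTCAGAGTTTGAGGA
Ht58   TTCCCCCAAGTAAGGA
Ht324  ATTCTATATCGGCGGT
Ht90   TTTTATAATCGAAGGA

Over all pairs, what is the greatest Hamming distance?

11

Pairwise Hamming distances:
  Ht117 vs Ht353: 4
  Ht117 vs Ht58: 6
  Ht117 vs Ht324: 7
  Ht117 vs Ht90: 4
  Ht353 vs Ht58: 8
  Ht353 vs Ht324: 9
  Ht353 vs Ht90: 6
  Ht58 vs Ht324: 11
  Ht58 vs Ht90: 8
  Ht324 vs Ht90: 8
The largest is 11, between Ht58 and Ht324.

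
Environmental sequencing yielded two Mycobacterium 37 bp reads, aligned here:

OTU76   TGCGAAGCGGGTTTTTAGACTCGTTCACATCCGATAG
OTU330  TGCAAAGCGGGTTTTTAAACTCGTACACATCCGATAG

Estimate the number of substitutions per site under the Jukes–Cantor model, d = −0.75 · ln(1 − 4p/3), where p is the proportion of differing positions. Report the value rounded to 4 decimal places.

0.0858

Mismatches occur at site 4 (G/A), site 18 (G/A), site 25 (T/A).
p = 3/37 = 0.081081.
d = −0.75 · ln(1 − (4/3)·0.081081) = −0.75 · ln(0.891892) = −0.75 · (-0.114410) = 0.0858.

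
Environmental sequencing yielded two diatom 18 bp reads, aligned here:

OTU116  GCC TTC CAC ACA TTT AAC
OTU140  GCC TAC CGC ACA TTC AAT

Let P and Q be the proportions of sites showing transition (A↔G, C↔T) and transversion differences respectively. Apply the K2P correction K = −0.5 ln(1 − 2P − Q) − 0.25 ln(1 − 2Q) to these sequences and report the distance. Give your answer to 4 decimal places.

0.2757

Mismatches occur at site 5 (T→A, transversion), site 8 (A→G, transition), site 15 (T→C, transition), site 18 (C→T, transition).
Of the 4 differences, 3 transitions and 1 transversion over 18 sites: P = 3/18 = 0.166667, Q = 1/18 = 0.055556.
d = −0.5·ln(0.611110) − 0.25·ln(0.888888) = −0.5·(-0.492478) − 0.25·(-0.117784) = 0.2757.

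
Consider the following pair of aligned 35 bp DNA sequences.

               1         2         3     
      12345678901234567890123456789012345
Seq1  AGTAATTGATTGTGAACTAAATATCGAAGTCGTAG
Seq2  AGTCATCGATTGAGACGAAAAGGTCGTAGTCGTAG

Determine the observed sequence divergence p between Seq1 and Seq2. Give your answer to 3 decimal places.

Mismatches occur at site 4 (A↔C), site 7 (T↔C), site 13 (T↔A), site 16 (A↔C), site 17 (C↔G), site 18 (T↔A), site 22 (T↔G), site 23 (A↔G), site 27 (A↔T).
There are 9 differences over 35 sites, so p = 9/35 = 0.257.

0.257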